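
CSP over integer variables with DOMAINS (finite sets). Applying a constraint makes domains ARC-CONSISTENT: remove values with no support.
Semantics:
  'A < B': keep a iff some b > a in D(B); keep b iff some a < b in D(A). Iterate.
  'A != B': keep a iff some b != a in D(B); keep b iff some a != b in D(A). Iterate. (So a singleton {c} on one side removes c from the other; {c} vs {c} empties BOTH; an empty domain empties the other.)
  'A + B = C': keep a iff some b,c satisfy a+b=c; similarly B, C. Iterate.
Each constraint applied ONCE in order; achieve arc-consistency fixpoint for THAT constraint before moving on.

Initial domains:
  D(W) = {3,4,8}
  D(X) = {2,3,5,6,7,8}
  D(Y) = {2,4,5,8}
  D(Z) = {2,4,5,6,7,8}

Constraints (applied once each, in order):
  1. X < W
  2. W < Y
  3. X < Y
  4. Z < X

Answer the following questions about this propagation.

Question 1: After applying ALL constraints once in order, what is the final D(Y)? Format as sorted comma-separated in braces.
Answer: {4,5,8}

Derivation:
Constraint 1 (X < W) on D(X)={2,3,5,6,7,8} D(W)={3,4,8}: X {2,3,5,6,7,8}->{2,3,5,6,7}
Constraint 2 (W < Y) on D(W)={3,4,8} D(Y)={2,4,5,8}: W {3,4,8}->{3,4}; Y {2,4,5,8}->{4,5,8}
Constraint 3 (X < Y) on D(X)={2,3,5,6,7} D(Y)={4,5,8}: no change
Constraint 4 (Z < X) on D(Z)={2,4,5,6,7,8} D(X)={2,3,5,6,7}: Z {2,4,5,6,7,8}->{2,4,5,6}; X {2,3,5,6,7}->{3,5,6,7}
So after all 4 constraints: D(Y) = {4,5,8}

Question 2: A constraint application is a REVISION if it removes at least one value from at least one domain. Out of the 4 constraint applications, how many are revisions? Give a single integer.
Answer: 3

Derivation:
Constraint 1 (X < W) on D(X)={2,3,5,6,7,8} D(W)={3,4,8}: X {2,3,5,6,7,8}->{2,3,5,6,7} => REVISION
Constraint 2 (W < Y) on D(W)={3,4,8} D(Y)={2,4,5,8}: W {3,4,8}->{3,4}; Y {2,4,5,8}->{4,5,8} => REVISION
Constraint 3 (X < Y) on D(X)={2,3,5,6,7} D(Y)={4,5,8}: no change => not a revision
Constraint 4 (Z < X) on D(Z)={2,4,5,6,7,8} D(X)={2,3,5,6,7}: Z {2,4,5,6,7,8}->{2,4,5,6}; X {2,3,5,6,7}->{3,5,6,7} => REVISION
Total revisions = 3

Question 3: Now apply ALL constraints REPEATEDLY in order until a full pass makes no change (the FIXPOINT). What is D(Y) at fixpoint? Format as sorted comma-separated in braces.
Answer: {5,8}

Derivation:
pass 0 (initial): D(Y)={2,4,5,8}
pass 1: W {3,4,8}->{3,4}; X {2,3,5,6,7,8}->{3,5,6,7}; Y {2,4,5,8}->{4,5,8}; Z {2,4,5,6,7,8}->{2,4,5,6}
pass 2: W {3,4}->{4}; X {3,5,6,7}->{3}; Y {4,5,8}->{5,8}; Z {2,4,5,6}->{2}
pass 3: no change
Fixpoint after 3 passes: D(Y) = {5,8}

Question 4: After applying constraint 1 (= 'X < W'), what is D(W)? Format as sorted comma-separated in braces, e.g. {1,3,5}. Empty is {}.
Constraint 1 (X < W) on D(X)={2,3,5,6,7,8} D(W)={3,4,8}: X {2,3,5,6,7,8}->{2,3,5,6,7}
So after constraint 1: D(W) = {3,4,8}

Answer: {3,4,8}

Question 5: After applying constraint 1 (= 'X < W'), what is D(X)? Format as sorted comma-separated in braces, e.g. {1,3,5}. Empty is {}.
Answer: {2,3,5,6,7}

Derivation:
Constraint 1 (X < W) on D(X)={2,3,5,6,7,8} D(W)={3,4,8}: X {2,3,5,6,7,8}->{2,3,5,6,7}
So after constraint 1: D(X) = {2,3,5,6,7}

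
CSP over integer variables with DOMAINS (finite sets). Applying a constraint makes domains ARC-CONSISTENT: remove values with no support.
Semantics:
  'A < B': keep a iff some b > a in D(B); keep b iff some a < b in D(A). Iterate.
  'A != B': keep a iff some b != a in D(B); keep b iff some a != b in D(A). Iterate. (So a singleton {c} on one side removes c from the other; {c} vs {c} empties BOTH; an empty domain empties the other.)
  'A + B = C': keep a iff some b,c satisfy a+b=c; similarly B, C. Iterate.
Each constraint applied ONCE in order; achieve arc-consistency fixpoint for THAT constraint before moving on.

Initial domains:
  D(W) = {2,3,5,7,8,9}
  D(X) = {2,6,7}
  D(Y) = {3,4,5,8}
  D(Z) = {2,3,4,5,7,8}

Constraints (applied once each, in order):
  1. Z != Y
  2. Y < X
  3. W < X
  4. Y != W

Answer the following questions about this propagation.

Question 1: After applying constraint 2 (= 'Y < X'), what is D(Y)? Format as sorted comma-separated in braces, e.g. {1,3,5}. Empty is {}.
Constraint 1 (Z != Y) on D(Z)={2,3,4,5,7,8} D(Y)={3,4,5,8}: no change
Constraint 2 (Y < X) on D(Y)={3,4,5,8} D(X)={2,6,7}: Y {3,4,5,8}->{3,4,5}; X {2,6,7}->{6,7}
So after constraint 2: D(Y) = {3,4,5}

Answer: {3,4,5}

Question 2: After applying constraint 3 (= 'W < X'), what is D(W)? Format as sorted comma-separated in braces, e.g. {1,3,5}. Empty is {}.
Constraint 1 (Z != Y) on D(Z)={2,3,4,5,7,8} D(Y)={3,4,5,8}: no change
Constraint 2 (Y < X) on D(Y)={3,4,5,8} D(X)={2,6,7}: Y {3,4,5,8}->{3,4,5}; X {2,6,7}->{6,7}
Constraint 3 (W < X) on D(W)={2,3,5,7,8,9} D(X)={6,7}: W {2,3,5,7,8,9}->{2,3,5}
So after constraint 3: D(W) = {2,3,5}

Answer: {2,3,5}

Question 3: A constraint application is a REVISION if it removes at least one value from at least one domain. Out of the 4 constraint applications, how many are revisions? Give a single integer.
Constraint 1 (Z != Y) on D(Z)={2,3,4,5,7,8} D(Y)={3,4,5,8}: no change => not a revision
Constraint 2 (Y < X) on D(Y)={3,4,5,8} D(X)={2,6,7}: Y {3,4,5,8}->{3,4,5}; X {2,6,7}->{6,7} => REVISION
Constraint 3 (W < X) on D(W)={2,3,5,7,8,9} D(X)={6,7}: W {2,3,5,7,8,9}->{2,3,5} => REVISION
Constraint 4 (Y != W) on D(Y)={3,4,5} D(W)={2,3,5}: no change => not a revision
Total revisions = 2

Answer: 2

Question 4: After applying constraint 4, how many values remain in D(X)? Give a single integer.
Answer: 2

Derivation:
Constraint 1 (Z != Y) on D(Z)={2,3,4,5,7,8} D(Y)={3,4,5,8}: no change
Constraint 2 (Y < X) on D(Y)={3,4,5,8} D(X)={2,6,7}: Y {3,4,5,8}->{3,4,5}; X {2,6,7}->{6,7}
Constraint 3 (W < X) on D(W)={2,3,5,7,8,9} D(X)={6,7}: W {2,3,5,7,8,9}->{2,3,5}
Constraint 4 (Y != W) on D(Y)={3,4,5} D(W)={2,3,5}: no change
So after constraint 4: D(X)={6,7}, size = 2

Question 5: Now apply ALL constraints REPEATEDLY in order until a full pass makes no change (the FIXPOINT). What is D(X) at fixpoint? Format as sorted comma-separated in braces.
Answer: {6,7}

Derivation:
pass 0 (initial): D(X)={2,6,7}
pass 1: W {2,3,5,7,8,9}->{2,3,5}; X {2,6,7}->{6,7}; Y {3,4,5,8}->{3,4,5}
pass 2: no change
Fixpoint after 2 passes: D(X) = {6,7}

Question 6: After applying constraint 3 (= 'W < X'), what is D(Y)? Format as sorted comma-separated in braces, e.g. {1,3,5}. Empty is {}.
Answer: {3,4,5}

Derivation:
Constraint 1 (Z != Y) on D(Z)={2,3,4,5,7,8} D(Y)={3,4,5,8}: no change
Constraint 2 (Y < X) on D(Y)={3,4,5,8} D(X)={2,6,7}: Y {3,4,5,8}->{3,4,5}; X {2,6,7}->{6,7}
Constraint 3 (W < X) on D(W)={2,3,5,7,8,9} D(X)={6,7}: W {2,3,5,7,8,9}->{2,3,5}
So after constraint 3: D(Y) = {3,4,5}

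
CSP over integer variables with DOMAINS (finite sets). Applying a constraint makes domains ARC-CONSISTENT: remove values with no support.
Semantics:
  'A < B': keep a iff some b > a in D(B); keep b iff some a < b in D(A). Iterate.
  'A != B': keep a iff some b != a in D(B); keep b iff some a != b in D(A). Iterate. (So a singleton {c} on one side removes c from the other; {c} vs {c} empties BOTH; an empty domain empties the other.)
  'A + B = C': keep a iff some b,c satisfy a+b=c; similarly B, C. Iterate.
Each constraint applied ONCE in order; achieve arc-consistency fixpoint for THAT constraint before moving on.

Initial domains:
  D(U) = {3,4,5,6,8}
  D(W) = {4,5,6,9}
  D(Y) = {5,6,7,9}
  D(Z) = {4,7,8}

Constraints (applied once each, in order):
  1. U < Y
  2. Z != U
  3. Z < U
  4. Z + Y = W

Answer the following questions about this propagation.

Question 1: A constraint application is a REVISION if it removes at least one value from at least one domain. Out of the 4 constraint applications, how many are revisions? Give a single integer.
Answer: 2

Derivation:
Constraint 1 (U < Y) on D(U)={3,4,5,6,8} D(Y)={5,6,7,9}: no change => not a revision
Constraint 2 (Z != U) on D(Z)={4,7,8} D(U)={3,4,5,6,8}: no change => not a revision
Constraint 3 (Z < U) on D(Z)={4,7,8} D(U)={3,4,5,6,8}: Z {4,7,8}->{4,7}; U {3,4,5,6,8}->{5,6,8} => REVISION
Constraint 4 (Z + Y = W) on D(Z)={4,7} D(Y)={5,6,7,9} D(W)={4,5,6,9}: Z {4,7}->{4}; Y {5,6,7,9}->{5}; W {4,5,6,9}->{9} => REVISION
Total revisions = 2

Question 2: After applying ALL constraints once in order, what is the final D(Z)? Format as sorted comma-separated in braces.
Constraint 1 (U < Y) on D(U)={3,4,5,6,8} D(Y)={5,6,7,9}: no change
Constraint 2 (Z != U) on D(Z)={4,7,8} D(U)={3,4,5,6,8}: no change
Constraint 3 (Z < U) on D(Z)={4,7,8} D(U)={3,4,5,6,8}: Z {4,7,8}->{4,7}; U {3,4,5,6,8}->{5,6,8}
Constraint 4 (Z + Y = W) on D(Z)={4,7} D(Y)={5,6,7,9} D(W)={4,5,6,9}: Z {4,7}->{4}; Y {5,6,7,9}->{5}; W {4,5,6,9}->{9}
So after all 4 constraints: D(Z) = {4}

Answer: {4}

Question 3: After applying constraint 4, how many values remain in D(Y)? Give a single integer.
Constraint 1 (U < Y) on D(U)={3,4,5,6,8} D(Y)={5,6,7,9}: no change
Constraint 2 (Z != U) on D(Z)={4,7,8} D(U)={3,4,5,6,8}: no change
Constraint 3 (Z < U) on D(Z)={4,7,8} D(U)={3,4,5,6,8}: Z {4,7,8}->{4,7}; U {3,4,5,6,8}->{5,6,8}
Constraint 4 (Z + Y = W) on D(Z)={4,7} D(Y)={5,6,7,9} D(W)={4,5,6,9}: Z {4,7}->{4}; Y {5,6,7,9}->{5}; W {4,5,6,9}->{9}
So after constraint 4: D(Y)={5}, size = 1

Answer: 1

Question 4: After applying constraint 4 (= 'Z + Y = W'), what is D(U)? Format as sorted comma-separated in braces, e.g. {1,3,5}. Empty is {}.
Answer: {5,6,8}

Derivation:
Constraint 1 (U < Y) on D(U)={3,4,5,6,8} D(Y)={5,6,7,9}: no change
Constraint 2 (Z != U) on D(Z)={4,7,8} D(U)={3,4,5,6,8}: no change
Constraint 3 (Z < U) on D(Z)={4,7,8} D(U)={3,4,5,6,8}: Z {4,7,8}->{4,7}; U {3,4,5,6,8}->{5,6,8}
Constraint 4 (Z + Y = W) on D(Z)={4,7} D(Y)={5,6,7,9} D(W)={4,5,6,9}: Z {4,7}->{4}; Y {5,6,7,9}->{5}; W {4,5,6,9}->{9}
So after constraint 4: D(U) = {5,6,8}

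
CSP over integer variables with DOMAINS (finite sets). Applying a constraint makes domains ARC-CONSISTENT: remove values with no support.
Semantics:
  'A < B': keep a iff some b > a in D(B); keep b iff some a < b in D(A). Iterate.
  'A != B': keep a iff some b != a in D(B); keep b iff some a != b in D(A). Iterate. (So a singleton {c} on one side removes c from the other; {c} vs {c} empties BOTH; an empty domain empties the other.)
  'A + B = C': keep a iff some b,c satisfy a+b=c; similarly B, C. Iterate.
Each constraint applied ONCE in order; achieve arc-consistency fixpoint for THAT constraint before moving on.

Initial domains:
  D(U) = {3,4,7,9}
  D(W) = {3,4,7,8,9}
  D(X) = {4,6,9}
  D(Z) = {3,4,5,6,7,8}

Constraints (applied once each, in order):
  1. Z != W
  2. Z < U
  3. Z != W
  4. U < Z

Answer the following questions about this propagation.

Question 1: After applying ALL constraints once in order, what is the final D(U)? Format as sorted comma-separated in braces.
Constraint 1 (Z != W) on D(Z)={3,4,5,6,7,8} D(W)={3,4,7,8,9}: no change
Constraint 2 (Z < U) on D(Z)={3,4,5,6,7,8} D(U)={3,4,7,9}: U {3,4,7,9}->{4,7,9}
Constraint 3 (Z != W) on D(Z)={3,4,5,6,7,8} D(W)={3,4,7,8,9}: no change
Constraint 4 (U < Z) on D(U)={4,7,9} D(Z)={3,4,5,6,7,8}: U {4,7,9}->{4,7}; Z {3,4,5,6,7,8}->{5,6,7,8}
So after all 4 constraints: D(U) = {4,7}

Answer: {4,7}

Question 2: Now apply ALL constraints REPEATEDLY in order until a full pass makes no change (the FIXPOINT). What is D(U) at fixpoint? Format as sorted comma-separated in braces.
Answer: {}

Derivation:
pass 0 (initial): D(U)={3,4,7,9}
pass 1: U {3,4,7,9}->{4,7}; Z {3,4,5,6,7,8}->{5,6,7,8}
pass 2: U {4,7}->{}; Z {5,6,7,8}->{}
pass 3: W {3,4,7,8,9}->{}
pass 4: no change
Fixpoint after 4 passes: D(U) = {}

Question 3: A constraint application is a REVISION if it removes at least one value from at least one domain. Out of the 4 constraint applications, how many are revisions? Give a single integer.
Constraint 1 (Z != W) on D(Z)={3,4,5,6,7,8} D(W)={3,4,7,8,9}: no change => not a revision
Constraint 2 (Z < U) on D(Z)={3,4,5,6,7,8} D(U)={3,4,7,9}: U {3,4,7,9}->{4,7,9} => REVISION
Constraint 3 (Z != W) on D(Z)={3,4,5,6,7,8} D(W)={3,4,7,8,9}: no change => not a revision
Constraint 4 (U < Z) on D(U)={4,7,9} D(Z)={3,4,5,6,7,8}: U {4,7,9}->{4,7}; Z {3,4,5,6,7,8}->{5,6,7,8} => REVISION
Total revisions = 2

Answer: 2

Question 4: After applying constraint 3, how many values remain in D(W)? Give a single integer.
Constraint 1 (Z != W) on D(Z)={3,4,5,6,7,8} D(W)={3,4,7,8,9}: no change
Constraint 2 (Z < U) on D(Z)={3,4,5,6,7,8} D(U)={3,4,7,9}: U {3,4,7,9}->{4,7,9}
Constraint 3 (Z != W) on D(Z)={3,4,5,6,7,8} D(W)={3,4,7,8,9}: no change
So after constraint 3: D(W)={3,4,7,8,9}, size = 5

Answer: 5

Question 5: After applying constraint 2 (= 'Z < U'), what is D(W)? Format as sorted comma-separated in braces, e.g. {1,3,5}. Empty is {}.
Answer: {3,4,7,8,9}

Derivation:
Constraint 1 (Z != W) on D(Z)={3,4,5,6,7,8} D(W)={3,4,7,8,9}: no change
Constraint 2 (Z < U) on D(Z)={3,4,5,6,7,8} D(U)={3,4,7,9}: U {3,4,7,9}->{4,7,9}
So after constraint 2: D(W) = {3,4,7,8,9}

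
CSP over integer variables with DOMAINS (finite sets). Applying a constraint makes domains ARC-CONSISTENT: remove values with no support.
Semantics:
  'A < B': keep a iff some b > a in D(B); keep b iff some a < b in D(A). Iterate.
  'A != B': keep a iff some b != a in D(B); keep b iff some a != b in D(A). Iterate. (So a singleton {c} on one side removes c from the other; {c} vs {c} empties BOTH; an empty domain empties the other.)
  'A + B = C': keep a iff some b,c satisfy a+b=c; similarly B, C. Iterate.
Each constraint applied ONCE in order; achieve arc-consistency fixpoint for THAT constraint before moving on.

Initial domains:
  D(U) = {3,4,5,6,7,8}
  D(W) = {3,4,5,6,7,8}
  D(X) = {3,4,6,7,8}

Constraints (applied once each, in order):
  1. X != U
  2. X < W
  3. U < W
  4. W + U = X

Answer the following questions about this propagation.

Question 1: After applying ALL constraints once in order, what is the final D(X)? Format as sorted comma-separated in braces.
Constraint 1 (X != U) on D(X)={3,4,6,7,8} D(U)={3,4,5,6,7,8}: no change
Constraint 2 (X < W) on D(X)={3,4,6,7,8} D(W)={3,4,5,6,7,8}: X {3,4,6,7,8}->{3,4,6,7}; W {3,4,5,6,7,8}->{4,5,6,7,8}
Constraint 3 (U < W) on D(U)={3,4,5,6,7,8} D(W)={4,5,6,7,8}: U {3,4,5,6,7,8}->{3,4,5,6,7}
Constraint 4 (W + U = X) on D(W)={4,5,6,7,8} D(U)={3,4,5,6,7} D(X)={3,4,6,7}: W {4,5,6,7,8}->{4}; U {3,4,5,6,7}->{3}; X {3,4,6,7}->{7}
So after all 4 constraints: D(X) = {7}

Answer: {7}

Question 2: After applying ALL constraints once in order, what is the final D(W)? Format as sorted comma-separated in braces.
Constraint 1 (X != U) on D(X)={3,4,6,7,8} D(U)={3,4,5,6,7,8}: no change
Constraint 2 (X < W) on D(X)={3,4,6,7,8} D(W)={3,4,5,6,7,8}: X {3,4,6,7,8}->{3,4,6,7}; W {3,4,5,6,7,8}->{4,5,6,7,8}
Constraint 3 (U < W) on D(U)={3,4,5,6,7,8} D(W)={4,5,6,7,8}: U {3,4,5,6,7,8}->{3,4,5,6,7}
Constraint 4 (W + U = X) on D(W)={4,5,6,7,8} D(U)={3,4,5,6,7} D(X)={3,4,6,7}: W {4,5,6,7,8}->{4}; U {3,4,5,6,7}->{3}; X {3,4,6,7}->{7}
So after all 4 constraints: D(W) = {4}

Answer: {4}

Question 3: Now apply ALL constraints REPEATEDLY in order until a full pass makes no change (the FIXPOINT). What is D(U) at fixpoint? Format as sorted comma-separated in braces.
pass 0 (initial): D(U)={3,4,5,6,7,8}
pass 1: U {3,4,5,6,7,8}->{3}; W {3,4,5,6,7,8}->{4}; X {3,4,6,7,8}->{7}
pass 2: U {3}->{}; W {4}->{}; X {7}->{}
pass 3: no change
Fixpoint after 3 passes: D(U) = {}

Answer: {}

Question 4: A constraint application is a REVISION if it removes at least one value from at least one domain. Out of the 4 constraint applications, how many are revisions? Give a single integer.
Answer: 3

Derivation:
Constraint 1 (X != U) on D(X)={3,4,6,7,8} D(U)={3,4,5,6,7,8}: no change => not a revision
Constraint 2 (X < W) on D(X)={3,4,6,7,8} D(W)={3,4,5,6,7,8}: X {3,4,6,7,8}->{3,4,6,7}; W {3,4,5,6,7,8}->{4,5,6,7,8} => REVISION
Constraint 3 (U < W) on D(U)={3,4,5,6,7,8} D(W)={4,5,6,7,8}: U {3,4,5,6,7,8}->{3,4,5,6,7} => REVISION
Constraint 4 (W + U = X) on D(W)={4,5,6,7,8} D(U)={3,4,5,6,7} D(X)={3,4,6,7}: W {4,5,6,7,8}->{4}; U {3,4,5,6,7}->{3}; X {3,4,6,7}->{7} => REVISION
Total revisions = 3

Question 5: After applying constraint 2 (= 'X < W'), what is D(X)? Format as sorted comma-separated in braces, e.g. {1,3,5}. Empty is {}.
Answer: {3,4,6,7}

Derivation:
Constraint 1 (X != U) on D(X)={3,4,6,7,8} D(U)={3,4,5,6,7,8}: no change
Constraint 2 (X < W) on D(X)={3,4,6,7,8} D(W)={3,4,5,6,7,8}: X {3,4,6,7,8}->{3,4,6,7}; W {3,4,5,6,7,8}->{4,5,6,7,8}
So after constraint 2: D(X) = {3,4,6,7}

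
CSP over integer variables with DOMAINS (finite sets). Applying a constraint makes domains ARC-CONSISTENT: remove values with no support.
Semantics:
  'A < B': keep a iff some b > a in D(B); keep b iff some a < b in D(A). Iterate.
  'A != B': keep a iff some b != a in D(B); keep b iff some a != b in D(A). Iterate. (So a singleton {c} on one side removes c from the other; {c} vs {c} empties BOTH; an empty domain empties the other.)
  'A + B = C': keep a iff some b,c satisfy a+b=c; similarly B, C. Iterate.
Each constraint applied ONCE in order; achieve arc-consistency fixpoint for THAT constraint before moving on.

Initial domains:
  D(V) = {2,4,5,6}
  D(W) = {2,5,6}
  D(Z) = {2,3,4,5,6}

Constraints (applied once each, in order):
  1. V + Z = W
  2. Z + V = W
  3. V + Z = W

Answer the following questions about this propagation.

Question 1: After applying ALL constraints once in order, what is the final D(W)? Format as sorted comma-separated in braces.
Constraint 1 (V + Z = W) on D(V)={2,4,5,6} D(Z)={2,3,4,5,6} D(W)={2,5,6}: V {2,4,5,6}->{2,4}; Z {2,3,4,5,6}->{2,3,4}; W {2,5,6}->{5,6}
Constraint 2 (Z + V = W) on D(Z)={2,3,4} D(V)={2,4} D(W)={5,6}: no change
Constraint 3 (V + Z = W) on D(V)={2,4} D(Z)={2,3,4} D(W)={5,6}: no change
So after all 3 constraints: D(W) = {5,6}

Answer: {5,6}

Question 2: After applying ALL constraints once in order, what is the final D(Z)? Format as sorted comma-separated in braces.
Constraint 1 (V + Z = W) on D(V)={2,4,5,6} D(Z)={2,3,4,5,6} D(W)={2,5,6}: V {2,4,5,6}->{2,4}; Z {2,3,4,5,6}->{2,3,4}; W {2,5,6}->{5,6}
Constraint 2 (Z + V = W) on D(Z)={2,3,4} D(V)={2,4} D(W)={5,6}: no change
Constraint 3 (V + Z = W) on D(V)={2,4} D(Z)={2,3,4} D(W)={5,6}: no change
So after all 3 constraints: D(Z) = {2,3,4}

Answer: {2,3,4}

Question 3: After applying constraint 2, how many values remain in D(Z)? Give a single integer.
Constraint 1 (V + Z = W) on D(V)={2,4,5,6} D(Z)={2,3,4,5,6} D(W)={2,5,6}: V {2,4,5,6}->{2,4}; Z {2,3,4,5,6}->{2,3,4}; W {2,5,6}->{5,6}
Constraint 2 (Z + V = W) on D(Z)={2,3,4} D(V)={2,4} D(W)={5,6}: no change
So after constraint 2: D(Z)={2,3,4}, size = 3

Answer: 3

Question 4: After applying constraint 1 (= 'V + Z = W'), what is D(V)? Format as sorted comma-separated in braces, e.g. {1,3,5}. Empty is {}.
Answer: {2,4}

Derivation:
Constraint 1 (V + Z = W) on D(V)={2,4,5,6} D(Z)={2,3,4,5,6} D(W)={2,5,6}: V {2,4,5,6}->{2,4}; Z {2,3,4,5,6}->{2,3,4}; W {2,5,6}->{5,6}
So after constraint 1: D(V) = {2,4}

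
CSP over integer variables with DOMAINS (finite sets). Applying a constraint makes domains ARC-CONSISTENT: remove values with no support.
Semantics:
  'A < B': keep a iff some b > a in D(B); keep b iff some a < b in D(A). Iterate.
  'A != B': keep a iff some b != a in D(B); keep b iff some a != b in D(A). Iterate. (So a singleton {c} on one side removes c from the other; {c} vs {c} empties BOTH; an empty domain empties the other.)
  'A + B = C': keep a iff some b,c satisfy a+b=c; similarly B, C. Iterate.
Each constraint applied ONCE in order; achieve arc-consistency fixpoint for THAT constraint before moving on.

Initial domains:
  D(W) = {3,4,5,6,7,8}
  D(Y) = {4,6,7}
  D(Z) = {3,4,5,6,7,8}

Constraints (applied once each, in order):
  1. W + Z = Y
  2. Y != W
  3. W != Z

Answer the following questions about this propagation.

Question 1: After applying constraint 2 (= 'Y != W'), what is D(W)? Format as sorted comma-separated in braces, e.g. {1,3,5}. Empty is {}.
Constraint 1 (W + Z = Y) on D(W)={3,4,5,6,7,8} D(Z)={3,4,5,6,7,8} D(Y)={4,6,7}: W {3,4,5,6,7,8}->{3,4}; Z {3,4,5,6,7,8}->{3,4}; Y {4,6,7}->{6,7}
Constraint 2 (Y != W) on D(Y)={6,7} D(W)={3,4}: no change
So after constraint 2: D(W) = {3,4}

Answer: {3,4}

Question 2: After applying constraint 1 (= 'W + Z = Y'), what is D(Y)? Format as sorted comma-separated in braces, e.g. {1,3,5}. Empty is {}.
Constraint 1 (W + Z = Y) on D(W)={3,4,5,6,7,8} D(Z)={3,4,5,6,7,8} D(Y)={4,6,7}: W {3,4,5,6,7,8}->{3,4}; Z {3,4,5,6,7,8}->{3,4}; Y {4,6,7}->{6,7}
So after constraint 1: D(Y) = {6,7}

Answer: {6,7}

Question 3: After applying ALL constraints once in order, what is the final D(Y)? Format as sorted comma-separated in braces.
Answer: {6,7}

Derivation:
Constraint 1 (W + Z = Y) on D(W)={3,4,5,6,7,8} D(Z)={3,4,5,6,7,8} D(Y)={4,6,7}: W {3,4,5,6,7,8}->{3,4}; Z {3,4,5,6,7,8}->{3,4}; Y {4,6,7}->{6,7}
Constraint 2 (Y != W) on D(Y)={6,7} D(W)={3,4}: no change
Constraint 3 (W != Z) on D(W)={3,4} D(Z)={3,4}: no change
So after all 3 constraints: D(Y) = {6,7}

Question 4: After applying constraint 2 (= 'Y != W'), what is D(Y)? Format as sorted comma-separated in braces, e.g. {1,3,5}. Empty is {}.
Answer: {6,7}

Derivation:
Constraint 1 (W + Z = Y) on D(W)={3,4,5,6,7,8} D(Z)={3,4,5,6,7,8} D(Y)={4,6,7}: W {3,4,5,6,7,8}->{3,4}; Z {3,4,5,6,7,8}->{3,4}; Y {4,6,7}->{6,7}
Constraint 2 (Y != W) on D(Y)={6,7} D(W)={3,4}: no change
So after constraint 2: D(Y) = {6,7}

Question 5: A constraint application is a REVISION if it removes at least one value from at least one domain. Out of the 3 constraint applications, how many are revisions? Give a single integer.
Answer: 1

Derivation:
Constraint 1 (W + Z = Y) on D(W)={3,4,5,6,7,8} D(Z)={3,4,5,6,7,8} D(Y)={4,6,7}: W {3,4,5,6,7,8}->{3,4}; Z {3,4,5,6,7,8}->{3,4}; Y {4,6,7}->{6,7} => REVISION
Constraint 2 (Y != W) on D(Y)={6,7} D(W)={3,4}: no change => not a revision
Constraint 3 (W != Z) on D(W)={3,4} D(Z)={3,4}: no change => not a revision
Total revisions = 1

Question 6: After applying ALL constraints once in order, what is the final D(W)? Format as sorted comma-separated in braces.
Answer: {3,4}

Derivation:
Constraint 1 (W + Z = Y) on D(W)={3,4,5,6,7,8} D(Z)={3,4,5,6,7,8} D(Y)={4,6,7}: W {3,4,5,6,7,8}->{3,4}; Z {3,4,5,6,7,8}->{3,4}; Y {4,6,7}->{6,7}
Constraint 2 (Y != W) on D(Y)={6,7} D(W)={3,4}: no change
Constraint 3 (W != Z) on D(W)={3,4} D(Z)={3,4}: no change
So after all 3 constraints: D(W) = {3,4}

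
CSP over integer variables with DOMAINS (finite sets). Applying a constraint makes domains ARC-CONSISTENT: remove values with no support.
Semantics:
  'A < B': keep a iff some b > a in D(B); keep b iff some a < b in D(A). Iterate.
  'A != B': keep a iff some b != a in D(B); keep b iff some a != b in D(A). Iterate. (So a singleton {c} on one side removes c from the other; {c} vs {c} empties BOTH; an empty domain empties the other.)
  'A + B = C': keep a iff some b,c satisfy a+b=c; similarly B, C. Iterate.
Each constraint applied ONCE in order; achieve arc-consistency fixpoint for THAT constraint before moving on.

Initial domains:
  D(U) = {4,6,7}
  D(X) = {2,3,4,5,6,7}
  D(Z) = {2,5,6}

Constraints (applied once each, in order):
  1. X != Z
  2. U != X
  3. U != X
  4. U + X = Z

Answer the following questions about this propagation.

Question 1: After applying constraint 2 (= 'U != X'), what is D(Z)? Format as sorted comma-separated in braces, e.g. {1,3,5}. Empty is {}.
Answer: {2,5,6}

Derivation:
Constraint 1 (X != Z) on D(X)={2,3,4,5,6,7} D(Z)={2,5,6}: no change
Constraint 2 (U != X) on D(U)={4,6,7} D(X)={2,3,4,5,6,7}: no change
So after constraint 2: D(Z) = {2,5,6}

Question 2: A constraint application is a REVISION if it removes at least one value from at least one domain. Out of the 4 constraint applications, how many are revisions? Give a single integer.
Answer: 1

Derivation:
Constraint 1 (X != Z) on D(X)={2,3,4,5,6,7} D(Z)={2,5,6}: no change => not a revision
Constraint 2 (U != X) on D(U)={4,6,7} D(X)={2,3,4,5,6,7}: no change => not a revision
Constraint 3 (U != X) on D(U)={4,6,7} D(X)={2,3,4,5,6,7}: no change => not a revision
Constraint 4 (U + X = Z) on D(U)={4,6,7} D(X)={2,3,4,5,6,7} D(Z)={2,5,6}: U {4,6,7}->{4}; X {2,3,4,5,6,7}->{2}; Z {2,5,6}->{6} => REVISION
Total revisions = 1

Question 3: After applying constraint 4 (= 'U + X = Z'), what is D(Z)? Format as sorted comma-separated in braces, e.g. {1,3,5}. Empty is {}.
Answer: {6}

Derivation:
Constraint 1 (X != Z) on D(X)={2,3,4,5,6,7} D(Z)={2,5,6}: no change
Constraint 2 (U != X) on D(U)={4,6,7} D(X)={2,3,4,5,6,7}: no change
Constraint 3 (U != X) on D(U)={4,6,7} D(X)={2,3,4,5,6,7}: no change
Constraint 4 (U + X = Z) on D(U)={4,6,7} D(X)={2,3,4,5,6,7} D(Z)={2,5,6}: U {4,6,7}->{4}; X {2,3,4,5,6,7}->{2}; Z {2,5,6}->{6}
So after constraint 4: D(Z) = {6}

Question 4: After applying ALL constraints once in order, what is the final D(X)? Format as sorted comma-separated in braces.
Constraint 1 (X != Z) on D(X)={2,3,4,5,6,7} D(Z)={2,5,6}: no change
Constraint 2 (U != X) on D(U)={4,6,7} D(X)={2,3,4,5,6,7}: no change
Constraint 3 (U != X) on D(U)={4,6,7} D(X)={2,3,4,5,6,7}: no change
Constraint 4 (U + X = Z) on D(U)={4,6,7} D(X)={2,3,4,5,6,7} D(Z)={2,5,6}: U {4,6,7}->{4}; X {2,3,4,5,6,7}->{2}; Z {2,5,6}->{6}
So after all 4 constraints: D(X) = {2}

Answer: {2}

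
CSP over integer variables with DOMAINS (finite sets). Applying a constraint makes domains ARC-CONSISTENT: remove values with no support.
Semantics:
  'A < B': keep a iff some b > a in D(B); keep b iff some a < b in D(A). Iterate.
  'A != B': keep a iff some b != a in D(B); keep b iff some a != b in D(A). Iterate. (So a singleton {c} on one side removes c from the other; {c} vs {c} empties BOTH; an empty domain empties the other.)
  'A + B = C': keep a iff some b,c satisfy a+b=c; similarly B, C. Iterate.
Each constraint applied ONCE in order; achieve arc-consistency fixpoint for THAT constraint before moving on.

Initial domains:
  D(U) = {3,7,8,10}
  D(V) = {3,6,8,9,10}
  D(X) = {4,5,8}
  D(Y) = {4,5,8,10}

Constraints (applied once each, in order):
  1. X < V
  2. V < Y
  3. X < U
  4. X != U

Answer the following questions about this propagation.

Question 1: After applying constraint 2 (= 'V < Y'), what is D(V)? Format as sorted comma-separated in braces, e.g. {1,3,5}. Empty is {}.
Constraint 1 (X < V) on D(X)={4,5,8} D(V)={3,6,8,9,10}: V {3,6,8,9,10}->{6,8,9,10}
Constraint 2 (V < Y) on D(V)={6,8,9,10} D(Y)={4,5,8,10}: V {6,8,9,10}->{6,8,9}; Y {4,5,8,10}->{8,10}
So after constraint 2: D(V) = {6,8,9}

Answer: {6,8,9}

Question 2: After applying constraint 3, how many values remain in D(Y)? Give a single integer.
Constraint 1 (X < V) on D(X)={4,5,8} D(V)={3,6,8,9,10}: V {3,6,8,9,10}->{6,8,9,10}
Constraint 2 (V < Y) on D(V)={6,8,9,10} D(Y)={4,5,8,10}: V {6,8,9,10}->{6,8,9}; Y {4,5,8,10}->{8,10}
Constraint 3 (X < U) on D(X)={4,5,8} D(U)={3,7,8,10}: U {3,7,8,10}->{7,8,10}
So after constraint 3: D(Y)={8,10}, size = 2

Answer: 2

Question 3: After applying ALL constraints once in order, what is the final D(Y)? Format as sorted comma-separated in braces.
Constraint 1 (X < V) on D(X)={4,5,8} D(V)={3,6,8,9,10}: V {3,6,8,9,10}->{6,8,9,10}
Constraint 2 (V < Y) on D(V)={6,8,9,10} D(Y)={4,5,8,10}: V {6,8,9,10}->{6,8,9}; Y {4,5,8,10}->{8,10}
Constraint 3 (X < U) on D(X)={4,5,8} D(U)={3,7,8,10}: U {3,7,8,10}->{7,8,10}
Constraint 4 (X != U) on D(X)={4,5,8} D(U)={7,8,10}: no change
So after all 4 constraints: D(Y) = {8,10}

Answer: {8,10}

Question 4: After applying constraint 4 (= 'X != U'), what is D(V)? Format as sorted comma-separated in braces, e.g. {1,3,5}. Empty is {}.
Answer: {6,8,9}

Derivation:
Constraint 1 (X < V) on D(X)={4,5,8} D(V)={3,6,8,9,10}: V {3,6,8,9,10}->{6,8,9,10}
Constraint 2 (V < Y) on D(V)={6,8,9,10} D(Y)={4,5,8,10}: V {6,8,9,10}->{6,8,9}; Y {4,5,8,10}->{8,10}
Constraint 3 (X < U) on D(X)={4,5,8} D(U)={3,7,8,10}: U {3,7,8,10}->{7,8,10}
Constraint 4 (X != U) on D(X)={4,5,8} D(U)={7,8,10}: no change
So after constraint 4: D(V) = {6,8,9}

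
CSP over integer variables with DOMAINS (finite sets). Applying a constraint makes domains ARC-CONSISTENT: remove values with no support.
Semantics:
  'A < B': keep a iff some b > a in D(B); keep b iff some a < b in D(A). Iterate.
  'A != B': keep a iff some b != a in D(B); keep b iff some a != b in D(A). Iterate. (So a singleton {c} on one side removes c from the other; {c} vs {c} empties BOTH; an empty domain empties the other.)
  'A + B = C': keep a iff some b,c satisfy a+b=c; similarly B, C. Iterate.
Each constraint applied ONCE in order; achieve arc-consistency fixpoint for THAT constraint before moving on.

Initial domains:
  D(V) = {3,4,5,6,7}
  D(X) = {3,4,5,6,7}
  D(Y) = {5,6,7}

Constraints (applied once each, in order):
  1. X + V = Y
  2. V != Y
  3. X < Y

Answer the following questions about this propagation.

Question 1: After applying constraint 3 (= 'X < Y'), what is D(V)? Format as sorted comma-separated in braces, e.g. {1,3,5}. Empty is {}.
Constraint 1 (X + V = Y) on D(X)={3,4,5,6,7} D(V)={3,4,5,6,7} D(Y)={5,6,7}: X {3,4,5,6,7}->{3,4}; V {3,4,5,6,7}->{3,4}; Y {5,6,7}->{6,7}
Constraint 2 (V != Y) on D(V)={3,4} D(Y)={6,7}: no change
Constraint 3 (X < Y) on D(X)={3,4} D(Y)={6,7}: no change
So after constraint 3: D(V) = {3,4}

Answer: {3,4}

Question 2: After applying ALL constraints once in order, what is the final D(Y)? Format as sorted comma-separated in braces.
Constraint 1 (X + V = Y) on D(X)={3,4,5,6,7} D(V)={3,4,5,6,7} D(Y)={5,6,7}: X {3,4,5,6,7}->{3,4}; V {3,4,5,6,7}->{3,4}; Y {5,6,7}->{6,7}
Constraint 2 (V != Y) on D(V)={3,4} D(Y)={6,7}: no change
Constraint 3 (X < Y) on D(X)={3,4} D(Y)={6,7}: no change
So after all 3 constraints: D(Y) = {6,7}

Answer: {6,7}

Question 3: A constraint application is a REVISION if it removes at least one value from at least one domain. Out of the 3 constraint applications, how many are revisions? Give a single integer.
Answer: 1

Derivation:
Constraint 1 (X + V = Y) on D(X)={3,4,5,6,7} D(V)={3,4,5,6,7} D(Y)={5,6,7}: X {3,4,5,6,7}->{3,4}; V {3,4,5,6,7}->{3,4}; Y {5,6,7}->{6,7} => REVISION
Constraint 2 (V != Y) on D(V)={3,4} D(Y)={6,7}: no change => not a revision
Constraint 3 (X < Y) on D(X)={3,4} D(Y)={6,7}: no change => not a revision
Total revisions = 1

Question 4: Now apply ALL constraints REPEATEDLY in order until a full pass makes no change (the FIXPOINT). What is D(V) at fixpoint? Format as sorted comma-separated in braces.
Answer: {3,4}

Derivation:
pass 0 (initial): D(V)={3,4,5,6,7}
pass 1: V {3,4,5,6,7}->{3,4}; X {3,4,5,6,7}->{3,4}; Y {5,6,7}->{6,7}
pass 2: no change
Fixpoint after 2 passes: D(V) = {3,4}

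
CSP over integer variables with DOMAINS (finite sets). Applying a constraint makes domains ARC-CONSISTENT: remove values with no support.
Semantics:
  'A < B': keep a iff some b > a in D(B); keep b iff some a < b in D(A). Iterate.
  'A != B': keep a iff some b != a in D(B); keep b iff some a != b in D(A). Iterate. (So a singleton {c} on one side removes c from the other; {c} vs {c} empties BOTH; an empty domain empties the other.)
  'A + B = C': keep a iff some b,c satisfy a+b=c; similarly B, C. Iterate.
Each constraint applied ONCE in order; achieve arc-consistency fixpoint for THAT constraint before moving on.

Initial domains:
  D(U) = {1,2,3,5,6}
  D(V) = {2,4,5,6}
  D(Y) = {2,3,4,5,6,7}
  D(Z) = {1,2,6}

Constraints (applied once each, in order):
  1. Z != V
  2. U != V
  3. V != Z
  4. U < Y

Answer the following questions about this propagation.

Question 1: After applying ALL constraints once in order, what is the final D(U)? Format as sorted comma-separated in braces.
Answer: {1,2,3,5,6}

Derivation:
Constraint 1 (Z != V) on D(Z)={1,2,6} D(V)={2,4,5,6}: no change
Constraint 2 (U != V) on D(U)={1,2,3,5,6} D(V)={2,4,5,6}: no change
Constraint 3 (V != Z) on D(V)={2,4,5,6} D(Z)={1,2,6}: no change
Constraint 4 (U < Y) on D(U)={1,2,3,5,6} D(Y)={2,3,4,5,6,7}: no change
So after all 4 constraints: D(U) = {1,2,3,5,6}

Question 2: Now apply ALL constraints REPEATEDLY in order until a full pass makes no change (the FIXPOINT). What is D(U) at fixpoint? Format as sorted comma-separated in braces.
pass 0 (initial): D(U)={1,2,3,5,6}
pass 1: no change
Fixpoint after 1 passes: D(U) = {1,2,3,5,6}

Answer: {1,2,3,5,6}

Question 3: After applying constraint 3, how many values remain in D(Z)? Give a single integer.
Constraint 1 (Z != V) on D(Z)={1,2,6} D(V)={2,4,5,6}: no change
Constraint 2 (U != V) on D(U)={1,2,3,5,6} D(V)={2,4,5,6}: no change
Constraint 3 (V != Z) on D(V)={2,4,5,6} D(Z)={1,2,6}: no change
So after constraint 3: D(Z)={1,2,6}, size = 3

Answer: 3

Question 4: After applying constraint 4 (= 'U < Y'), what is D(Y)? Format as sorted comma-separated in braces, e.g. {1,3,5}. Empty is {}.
Constraint 1 (Z != V) on D(Z)={1,2,6} D(V)={2,4,5,6}: no change
Constraint 2 (U != V) on D(U)={1,2,3,5,6} D(V)={2,4,5,6}: no change
Constraint 3 (V != Z) on D(V)={2,4,5,6} D(Z)={1,2,6}: no change
Constraint 4 (U < Y) on D(U)={1,2,3,5,6} D(Y)={2,3,4,5,6,7}: no change
So after constraint 4: D(Y) = {2,3,4,5,6,7}

Answer: {2,3,4,5,6,7}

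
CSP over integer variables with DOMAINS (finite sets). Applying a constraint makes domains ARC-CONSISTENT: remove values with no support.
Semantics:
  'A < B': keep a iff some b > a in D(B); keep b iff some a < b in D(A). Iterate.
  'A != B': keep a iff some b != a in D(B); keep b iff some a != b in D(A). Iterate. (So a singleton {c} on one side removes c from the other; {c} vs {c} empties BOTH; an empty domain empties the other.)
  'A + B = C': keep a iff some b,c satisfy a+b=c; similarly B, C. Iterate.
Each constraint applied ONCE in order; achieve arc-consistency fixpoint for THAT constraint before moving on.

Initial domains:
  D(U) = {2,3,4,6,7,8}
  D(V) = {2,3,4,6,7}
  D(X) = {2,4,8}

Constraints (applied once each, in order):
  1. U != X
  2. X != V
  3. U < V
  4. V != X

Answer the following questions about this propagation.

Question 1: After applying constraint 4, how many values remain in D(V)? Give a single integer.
Answer: 4

Derivation:
Constraint 1 (U != X) on D(U)={2,3,4,6,7,8} D(X)={2,4,8}: no change
Constraint 2 (X != V) on D(X)={2,4,8} D(V)={2,3,4,6,7}: no change
Constraint 3 (U < V) on D(U)={2,3,4,6,7,8} D(V)={2,3,4,6,7}: U {2,3,4,6,7,8}->{2,3,4,6}; V {2,3,4,6,7}->{3,4,6,7}
Constraint 4 (V != X) on D(V)={3,4,6,7} D(X)={2,4,8}: no change
So after constraint 4: D(V)={3,4,6,7}, size = 4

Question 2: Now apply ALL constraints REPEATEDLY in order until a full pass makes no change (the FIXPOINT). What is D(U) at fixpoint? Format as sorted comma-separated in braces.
pass 0 (initial): D(U)={2,3,4,6,7,8}
pass 1: U {2,3,4,6,7,8}->{2,3,4,6}; V {2,3,4,6,7}->{3,4,6,7}
pass 2: no change
Fixpoint after 2 passes: D(U) = {2,3,4,6}

Answer: {2,3,4,6}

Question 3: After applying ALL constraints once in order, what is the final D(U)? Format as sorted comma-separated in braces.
Constraint 1 (U != X) on D(U)={2,3,4,6,7,8} D(X)={2,4,8}: no change
Constraint 2 (X != V) on D(X)={2,4,8} D(V)={2,3,4,6,7}: no change
Constraint 3 (U < V) on D(U)={2,3,4,6,7,8} D(V)={2,3,4,6,7}: U {2,3,4,6,7,8}->{2,3,4,6}; V {2,3,4,6,7}->{3,4,6,7}
Constraint 4 (V != X) on D(V)={3,4,6,7} D(X)={2,4,8}: no change
So after all 4 constraints: D(U) = {2,3,4,6}

Answer: {2,3,4,6}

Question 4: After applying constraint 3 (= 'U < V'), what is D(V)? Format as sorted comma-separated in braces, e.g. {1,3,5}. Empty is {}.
Answer: {3,4,6,7}

Derivation:
Constraint 1 (U != X) on D(U)={2,3,4,6,7,8} D(X)={2,4,8}: no change
Constraint 2 (X != V) on D(X)={2,4,8} D(V)={2,3,4,6,7}: no change
Constraint 3 (U < V) on D(U)={2,3,4,6,7,8} D(V)={2,3,4,6,7}: U {2,3,4,6,7,8}->{2,3,4,6}; V {2,3,4,6,7}->{3,4,6,7}
So after constraint 3: D(V) = {3,4,6,7}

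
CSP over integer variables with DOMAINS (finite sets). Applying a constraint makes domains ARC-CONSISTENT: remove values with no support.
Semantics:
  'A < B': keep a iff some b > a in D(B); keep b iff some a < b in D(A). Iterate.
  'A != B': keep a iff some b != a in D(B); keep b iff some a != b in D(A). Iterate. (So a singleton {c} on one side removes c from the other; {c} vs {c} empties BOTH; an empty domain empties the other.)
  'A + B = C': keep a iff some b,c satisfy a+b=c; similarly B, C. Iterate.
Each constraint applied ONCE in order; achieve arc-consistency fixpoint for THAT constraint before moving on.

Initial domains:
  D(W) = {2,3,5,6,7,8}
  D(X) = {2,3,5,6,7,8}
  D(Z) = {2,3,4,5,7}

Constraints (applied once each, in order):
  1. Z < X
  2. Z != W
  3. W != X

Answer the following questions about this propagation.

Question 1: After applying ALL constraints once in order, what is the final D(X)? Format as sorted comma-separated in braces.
Constraint 1 (Z < X) on D(Z)={2,3,4,5,7} D(X)={2,3,5,6,7,8}: X {2,3,5,6,7,8}->{3,5,6,7,8}
Constraint 2 (Z != W) on D(Z)={2,3,4,5,7} D(W)={2,3,5,6,7,8}: no change
Constraint 3 (W != X) on D(W)={2,3,5,6,7,8} D(X)={3,5,6,7,8}: no change
So after all 3 constraints: D(X) = {3,5,6,7,8}

Answer: {3,5,6,7,8}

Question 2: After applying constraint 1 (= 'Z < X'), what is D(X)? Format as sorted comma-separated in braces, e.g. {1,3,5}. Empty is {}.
Constraint 1 (Z < X) on D(Z)={2,3,4,5,7} D(X)={2,3,5,6,7,8}: X {2,3,5,6,7,8}->{3,5,6,7,8}
So after constraint 1: D(X) = {3,5,6,7,8}

Answer: {3,5,6,7,8}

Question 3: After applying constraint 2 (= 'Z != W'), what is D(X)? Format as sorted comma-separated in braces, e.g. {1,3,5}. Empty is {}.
Answer: {3,5,6,7,8}

Derivation:
Constraint 1 (Z < X) on D(Z)={2,3,4,5,7} D(X)={2,3,5,6,7,8}: X {2,3,5,6,7,8}->{3,5,6,7,8}
Constraint 2 (Z != W) on D(Z)={2,3,4,5,7} D(W)={2,3,5,6,7,8}: no change
So after constraint 2: D(X) = {3,5,6,7,8}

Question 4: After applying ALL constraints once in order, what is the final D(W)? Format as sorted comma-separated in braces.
Constraint 1 (Z < X) on D(Z)={2,3,4,5,7} D(X)={2,3,5,6,7,8}: X {2,3,5,6,7,8}->{3,5,6,7,8}
Constraint 2 (Z != W) on D(Z)={2,3,4,5,7} D(W)={2,3,5,6,7,8}: no change
Constraint 3 (W != X) on D(W)={2,3,5,6,7,8} D(X)={3,5,6,7,8}: no change
So after all 3 constraints: D(W) = {2,3,5,6,7,8}

Answer: {2,3,5,6,7,8}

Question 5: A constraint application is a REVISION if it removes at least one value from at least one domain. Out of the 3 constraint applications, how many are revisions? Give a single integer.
Constraint 1 (Z < X) on D(Z)={2,3,4,5,7} D(X)={2,3,5,6,7,8}: X {2,3,5,6,7,8}->{3,5,6,7,8} => REVISION
Constraint 2 (Z != W) on D(Z)={2,3,4,5,7} D(W)={2,3,5,6,7,8}: no change => not a revision
Constraint 3 (W != X) on D(W)={2,3,5,6,7,8} D(X)={3,5,6,7,8}: no change => not a revision
Total revisions = 1

Answer: 1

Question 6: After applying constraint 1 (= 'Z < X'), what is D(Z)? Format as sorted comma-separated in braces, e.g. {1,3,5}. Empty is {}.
Answer: {2,3,4,5,7}

Derivation:
Constraint 1 (Z < X) on D(Z)={2,3,4,5,7} D(X)={2,3,5,6,7,8}: X {2,3,5,6,7,8}->{3,5,6,7,8}
So after constraint 1: D(Z) = {2,3,4,5,7}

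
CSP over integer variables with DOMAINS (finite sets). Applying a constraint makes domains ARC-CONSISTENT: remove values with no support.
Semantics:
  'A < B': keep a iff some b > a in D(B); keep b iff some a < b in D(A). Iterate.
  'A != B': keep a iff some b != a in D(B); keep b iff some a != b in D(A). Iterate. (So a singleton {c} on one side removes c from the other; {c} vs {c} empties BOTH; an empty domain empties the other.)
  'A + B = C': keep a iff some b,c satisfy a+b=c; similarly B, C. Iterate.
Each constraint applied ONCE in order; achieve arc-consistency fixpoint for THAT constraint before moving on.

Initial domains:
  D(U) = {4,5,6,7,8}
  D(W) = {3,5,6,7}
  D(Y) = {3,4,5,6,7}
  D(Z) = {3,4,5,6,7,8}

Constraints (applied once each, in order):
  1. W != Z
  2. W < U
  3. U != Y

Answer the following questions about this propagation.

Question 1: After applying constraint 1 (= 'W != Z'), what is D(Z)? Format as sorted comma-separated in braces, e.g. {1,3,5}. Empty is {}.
Answer: {3,4,5,6,7,8}

Derivation:
Constraint 1 (W != Z) on D(W)={3,5,6,7} D(Z)={3,4,5,6,7,8}: no change
So after constraint 1: D(Z) = {3,4,5,6,7,8}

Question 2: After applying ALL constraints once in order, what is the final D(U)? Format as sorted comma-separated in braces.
Constraint 1 (W != Z) on D(W)={3,5,6,7} D(Z)={3,4,5,6,7,8}: no change
Constraint 2 (W < U) on D(W)={3,5,6,7} D(U)={4,5,6,7,8}: no change
Constraint 3 (U != Y) on D(U)={4,5,6,7,8} D(Y)={3,4,5,6,7}: no change
So after all 3 constraints: D(U) = {4,5,6,7,8}

Answer: {4,5,6,7,8}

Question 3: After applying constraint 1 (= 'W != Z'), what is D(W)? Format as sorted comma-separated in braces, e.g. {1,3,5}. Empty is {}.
Answer: {3,5,6,7}

Derivation:
Constraint 1 (W != Z) on D(W)={3,5,6,7} D(Z)={3,4,5,6,7,8}: no change
So after constraint 1: D(W) = {3,5,6,7}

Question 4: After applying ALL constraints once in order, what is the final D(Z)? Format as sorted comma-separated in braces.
Constraint 1 (W != Z) on D(W)={3,5,6,7} D(Z)={3,4,5,6,7,8}: no change
Constraint 2 (W < U) on D(W)={3,5,6,7} D(U)={4,5,6,7,8}: no change
Constraint 3 (U != Y) on D(U)={4,5,6,7,8} D(Y)={3,4,5,6,7}: no change
So after all 3 constraints: D(Z) = {3,4,5,6,7,8}

Answer: {3,4,5,6,7,8}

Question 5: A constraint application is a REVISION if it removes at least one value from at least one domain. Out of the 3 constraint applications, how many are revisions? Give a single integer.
Constraint 1 (W != Z) on D(W)={3,5,6,7} D(Z)={3,4,5,6,7,8}: no change => not a revision
Constraint 2 (W < U) on D(W)={3,5,6,7} D(U)={4,5,6,7,8}: no change => not a revision
Constraint 3 (U != Y) on D(U)={4,5,6,7,8} D(Y)={3,4,5,6,7}: no change => not a revision
Total revisions = 0

Answer: 0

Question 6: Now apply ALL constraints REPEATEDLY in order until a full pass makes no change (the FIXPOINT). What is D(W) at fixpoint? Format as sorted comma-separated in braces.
Answer: {3,5,6,7}

Derivation:
pass 0 (initial): D(W)={3,5,6,7}
pass 1: no change
Fixpoint after 1 passes: D(W) = {3,5,6,7}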